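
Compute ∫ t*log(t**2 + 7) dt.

Let u = t**2 + 7, so du = (2*t) dt.
The integral becomes (1/2)·∫ log(u) du; integrate by parts with u′=log(u), dv′=du.

t**2*log(t**2 + 7)/2 - t**2/2 + 7*log(t**2 + 7)/2 + C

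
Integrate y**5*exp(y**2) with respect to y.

Let u = y², du = 2y dy; rewrite as (1/2)∫ u^2·exp(1u) du.
Now integrate by parts 2 times.

(y**4 - 2*y**2 + 2)*exp(y**2)/2 + C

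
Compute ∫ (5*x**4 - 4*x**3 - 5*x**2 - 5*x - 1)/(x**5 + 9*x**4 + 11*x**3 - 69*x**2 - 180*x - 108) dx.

Factor the denominator: (x - 3)*(x + 1)*(x + 2)*(x + 3)*(x + 6).
Partial-fraction decomposition: 7193/(540*(x + 6)) - 241/(18*(x + 3)) + 101/(20*(x + 2)) - 1/(5*(x + 1)) + 59/(270*(x - 3)).
Integrate each term: A/(x−a) contributes A·log|x−a|.

59*log(x - 3)/270 - log(x + 1)/5 + 101*log(x + 2)/20 - 241*log(x + 3)/18 + 7193*log(x + 6)/540 + C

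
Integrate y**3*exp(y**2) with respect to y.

Let u = y², du = 2y dy; rewrite as (1/2)∫ u^1·exp(1u) du.
Now integrate by parts 1 time.

(y**2 - 1)*exp(y**2)/2 + C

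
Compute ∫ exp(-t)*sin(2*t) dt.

-exp(-t)*sin(2*t)/5 - 2*exp(-t)*cos(2*t)/5 + C

Let I denote the integral. Integrate by parts with u = sin(2*t), dv = exp(-t) dt, so v = -exp(-t): I = -exp(-t)*sin(2*t) + 2·∫ exp(-t)*cos(2*t) dt.
Apply parts again with u = cos(2*t), dv = exp(-t) dt: ∫ exp(-t)*cos(2*t) dt = -exp(-t)*cos(2*t) − 2·I. Substituting back brings back I: I = -exp(-t)*sin(2*t) - 2*exp(-t)*cos(2*t) − 4·I.
Solving for I: (1 + 4)·I equals the remaining terms, so I = (1/5)·(-exp(-t)*sin(2*t) - 2*exp(-t)*cos(2*t)).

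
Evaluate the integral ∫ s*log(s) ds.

s**2*log(s)/2 - s**2/4 + C

Use integration by parts with u = log(s), dv = s ds.
Then du = 1/s ds and v = s**2/2.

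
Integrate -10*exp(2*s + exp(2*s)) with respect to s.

-5*exp(exp(2*s)) + C

Let u = exp(2*s), so du = (2*exp(2*s)) ds.
Rewriting, the integral becomes -5·∫ e^u du = -5·e^u.
Substituting back, u = exp(2*s).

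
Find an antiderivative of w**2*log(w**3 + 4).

w**3*log(w**3 + 4)/3 - w**3/3 + 4*log(w**3 + 4)/3 + C

Let u = w**3 + 4, so du = (3*w**2) dw.
The integral becomes (1/3)·∫ log(u) du; integrate by parts with u′=log(u), dv′=du.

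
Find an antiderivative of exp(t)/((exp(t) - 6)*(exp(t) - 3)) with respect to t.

Let u = e^t, du = e^t dt.
The integral becomes ∫ du/((u-6)(u-3)); decompose into partial fractions.

log(exp(t) - 6)/3 - log(exp(t) - 3)/3 + C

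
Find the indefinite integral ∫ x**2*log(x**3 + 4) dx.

x**3*log(x**3 + 4)/3 - x**3/3 + 4*log(x**3 + 4)/3 + C

Let u = x**3 + 4, so du = (3*x**2) dx.
The integral becomes (1/3)·∫ log(u) du; integrate by parts with u′=log(u), dv′=du.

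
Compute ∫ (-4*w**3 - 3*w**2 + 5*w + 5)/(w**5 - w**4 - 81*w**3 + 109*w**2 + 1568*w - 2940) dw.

-1479*log(w - 7)/1820 + 545*log(w - 5)/792 - 29*log(w - 2)/1080 - 731*log(w + 6)/1144 + 1195*log(w + 7)/1512 + C

Factor the denominator: (w - 7)*(w - 5)*(w - 2)*(w + 6)*(w + 7).
Partial-fraction decomposition: 1195/(1512*(w + 7)) - 731/(1144*(w + 6)) - 29/(1080*(w - 2)) + 545/(792*(w - 5)) - 1479/(1820*(w - 7)).
Integrate each term: A/(w−a) contributes A·log|w−a|.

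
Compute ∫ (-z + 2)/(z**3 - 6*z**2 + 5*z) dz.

2*log(z)/5 - 3*log(z - 5)/20 - log(z - 1)/4 + C

Factor the denominator: z*(z - 5)*(z - 1).
Partial-fraction decomposition: -1/(4*(z - 1)) - 3/(20*(z - 5)) + 2/(5*z).
Integrate each term: A/(z−a) contributes A·log|z−a|.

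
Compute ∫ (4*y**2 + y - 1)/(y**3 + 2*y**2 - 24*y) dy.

Factor the denominator: y*(y - 4)*(y + 6).
Partial-fraction decomposition: 137/(60*(y + 6)) + 67/(40*(y - 4)) + 1/(24*y).
Integrate each term: A/(y−a) contributes A·log|y−a|.

log(y)/24 + 67*log(y - 4)/40 + 137*log(y + 6)/60 + C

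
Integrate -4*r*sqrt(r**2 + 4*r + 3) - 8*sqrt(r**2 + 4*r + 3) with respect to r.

-4*(r**2 + 4*r + 3)**(3/2)/3 + C

Let u = r**2 + 4*r + 3, so du = (2*r + 4) dr.
Rewriting, the integral becomes -2·∫ √u du = -2·(2/3)u^(3/2).
Substituting back, u = r**2 + 4*r + 3.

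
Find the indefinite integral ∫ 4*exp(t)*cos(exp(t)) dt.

4*sin(exp(t)) + C

Let u = exp(t), so du = (exp(t)) dt.
Rewriting, the integral becomes 4·∫ cos(u) du = 4·sin(u).
Substituting back, u = exp(t).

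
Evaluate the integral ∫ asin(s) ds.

Use integration by parts with u = arcsin(s), dv = ds.
Then du = 1/sqrt(-s**2 + 1) ds.

s*asin(s) + sqrt(-s**2 + 1) + C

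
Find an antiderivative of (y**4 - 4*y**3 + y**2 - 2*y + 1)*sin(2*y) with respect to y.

-y**4*cos(2*y)/2 + y**3*sin(2*y) + 2*y**3*cos(2*y) - 3*y**2*sin(2*y) + y**2*cos(2*y) - y*sin(2*y) - 2*y*cos(2*y) + sin(2*y) - cos(2*y) + C

Use integration by parts with u = y**4 - 4*y**3 + y**2 - 2*y + 1, dv = sin(2*y) dy, so v = -cos(2*y)/2.
Apply parts 4 times (tabular method): alternate signs, differentiate u down to 0, integrate dv up.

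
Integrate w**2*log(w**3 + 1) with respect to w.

w**3*log(w**3 + 1)/3 - w**3/3 + log(w**3 + 1)/3 + C

Let u = w**3 + 1, so du = (3*w**2) dw.
The integral becomes (1/3)·∫ log(u) du; integrate by parts with u′=log(u), dv′=du.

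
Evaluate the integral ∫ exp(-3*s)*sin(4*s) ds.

Let I denote the integral. Integrate by parts with u = sin(4*s), dv = exp(-3*s) ds, so v = -exp(-3*s)/3: I = -exp(-3*s)*sin(4*s)/3 + (4/3)·∫ exp(-3*s)*cos(4*s) ds.
Apply parts again with u = cos(4*s), dv = exp(-3*s) ds: ∫ exp(-3*s)*cos(4*s) ds = -exp(-3*s)*cos(4*s)/3 − (4/3)·I. Substituting back brings back I: I = -exp(-3*s)*sin(4*s)/3 - 4*exp(-3*s)*cos(4*s)/9 − (16/9)·I.
Solving for I: (1 + 16/9)·I equals the remaining terms, so I = (9/25)·(-exp(-3*s)*sin(4*s)/3 - 4*exp(-3*s)*cos(4*s)/9).

-3*exp(-3*s)*sin(4*s)/25 - 4*exp(-3*s)*cos(4*s)/25 + C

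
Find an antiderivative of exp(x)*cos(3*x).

3*exp(x)*sin(3*x)/10 + exp(x)*cos(3*x)/10 + C

Let I denote the integral. Integrate by parts with u = cos(3*x), dv = exp(x) dx, so v = exp(x): I = exp(x)*cos(3*x) + 3·∫ exp(x)*sin(3*x) dx.
Apply parts again with u = sin(3*x), dv = exp(x) dx: ∫ exp(x)*sin(3*x) dx = exp(x)*sin(3*x) − 3·I. Substituting back brings back I: I = 3*exp(x)*sin(3*x) + exp(x)*cos(3*x) − 9·I.
Solving for I: (1 + 9)·I equals the remaining terms, so I = (1/10)·(3*exp(x)*sin(3*x) + exp(x)*cos(3*x)).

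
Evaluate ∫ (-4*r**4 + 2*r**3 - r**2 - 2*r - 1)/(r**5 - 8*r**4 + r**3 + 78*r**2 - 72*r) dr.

log(r)/72 - 4801*log(r - 6)/540 + 307*log(r - 4)/56 - log(r - 1)/10 - 191*log(r + 3)/378 + C

Factor the denominator: r*(r - 6)*(r - 4)*(r - 1)*(r + 3).
Partial-fraction decomposition: -191/(378*(r + 3)) - 1/(10*(r - 1)) + 307/(56*(r - 4)) - 4801/(540*(r - 6)) + 1/(72*r).
Integrate each term: A/(r−a) contributes A·log|r−a|.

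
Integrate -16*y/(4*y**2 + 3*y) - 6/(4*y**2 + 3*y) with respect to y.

-2*log(4*y**2 + 3*y) + C

Let u = 4*y**2 + 3*y, so du = (8*y + 3) dy.
Rewriting, the integral becomes -2·∫ 1/u du = -2·log(u).
Substituting back, u = 4*y**2 + 3*y.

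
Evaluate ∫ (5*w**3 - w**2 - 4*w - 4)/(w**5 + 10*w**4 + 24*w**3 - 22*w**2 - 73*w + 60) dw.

Factor the denominator: (w - 1)**2*(w + 3)*(w + 4)*(w + 5).
Partial-fraction decomposition: -317/(36*(w + 5)) + 324/(25*(w + 4)) - 17/(4*(w + 3)) + 43/(450*(w - 1)) - 1/(30*(w - 1)**2).
Integrate each term; A/(w−a) gives A·log|w−a|; A/(w−a)² gives −A/(w−a).

43*log(w - 1)/450 - 17*log(w + 3)/4 + 324*log(w + 4)/25 - 317*log(w + 5)/36 + 1/(30*w - 30) + C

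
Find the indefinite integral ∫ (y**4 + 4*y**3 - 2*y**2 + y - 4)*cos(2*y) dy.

Use integration by parts with u = y**4 + 4*y**3 - 2*y**2 + y - 4, dv = cos(2*y) dy, so v = sin(2*y)/2.
Apply parts 4 times (tabular method): alternate signs, differentiate u down to 0, integrate dv up.

y**4*sin(2*y)/2 + 2*y**3*sin(2*y) + y**3*cos(2*y) - 5*y**2*sin(2*y)/2 + 3*y**2*cos(2*y) - 5*y*sin(2*y)/2 - 5*y*cos(2*y)/2 - 3*sin(2*y)/4 - 5*cos(2*y)/4 + C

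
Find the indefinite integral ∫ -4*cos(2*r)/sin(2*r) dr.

Let u = sin(2*r), so du = (2*cos(2*r)) dr.
Rewriting, the integral becomes -2·∫ 1/u du = -2·log(u).
Substituting back, u = sin(2*r).

-2*log(sin(2*r)) + C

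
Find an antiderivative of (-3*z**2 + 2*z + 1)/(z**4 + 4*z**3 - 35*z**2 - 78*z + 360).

-13*log(z - 4)/30 + 5*log(z - 3)/18 - 7*log(z + 5)/6 + 119*log(z + 6)/90 + C

Factor the denominator: (z - 4)*(z - 3)*(z + 5)*(z + 6).
Partial-fraction decomposition: 119/(90*(z + 6)) - 7/(6*(z + 5)) + 5/(18*(z - 3)) - 13/(30*(z - 4)).
Integrate each term: A/(z−a) contributes A·log|z−a|.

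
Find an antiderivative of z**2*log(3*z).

Use integration by parts with u = log(3*z), dv = z**2 dz.
Then du = 1/z dz and v = z**3/3.

z**3*(log(z) + log(3))/3 - z**3/9 + C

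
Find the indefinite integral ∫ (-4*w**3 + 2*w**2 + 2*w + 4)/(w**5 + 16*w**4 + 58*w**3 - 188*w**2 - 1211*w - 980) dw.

-212*log(w - 4)/5445 - log(w + 1)/90 + 34*log(w + 5)/9 - 8119*log(w + 7)/2178 + 365/(33*w + 231) + C

Factor the denominator: (w - 4)*(w + 1)*(w + 5)*(w + 7)**2.
Partial-fraction decomposition: -8119/(2178*(w + 7)) - 365/(33*(w + 7)**2) + 34/(9*(w + 5)) - 1/(90*(w + 1)) - 212/(5445*(w - 4)).
Integrate each term; A/(w−a) gives A·log|w−a|; A/(w−a)² gives −A/(w−a).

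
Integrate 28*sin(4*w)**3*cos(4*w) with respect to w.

7*sin(4*w)**4/4 + C

Let u = sin(4*w), so du = (4*cos(4*w)) dw.
Rewriting, the integral becomes 7·∫ u^3 du = 7·u^4/4.
Substituting back, u = sin(4*w).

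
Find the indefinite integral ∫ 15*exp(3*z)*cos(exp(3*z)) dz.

5*sin(exp(3*z)) + C

Let u = exp(3*z), so du = (3*exp(3*z)) dz.
Rewriting, the integral becomes 5·∫ cos(u) du = 5·sin(u).
Substituting back, u = exp(3*z).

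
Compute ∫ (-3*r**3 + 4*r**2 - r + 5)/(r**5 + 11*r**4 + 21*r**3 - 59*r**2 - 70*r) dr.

-log(r)/14 - 5*log(r - 2)/378 + 13*log(r + 1)/72 - 97*log(r + 5)/56 + 1237*log(r + 7)/756 + C

Factor the denominator: r*(r - 2)*(r + 1)*(r + 5)*(r + 7).
Partial-fraction decomposition: 1237/(756*(r + 7)) - 97/(56*(r + 5)) + 13/(72*(r + 1)) - 5/(378*(r - 2)) - 1/(14*r).
Integrate each term: A/(r−a) contributes A·log|r−a|.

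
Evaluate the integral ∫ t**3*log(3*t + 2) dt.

Use integration by parts with u = log(3*t + 2), dv = t**3 dt.
Then du = 3/(3*t + 2) dt and v = t**4/4.

t**4*log(3*t + 2)/4 - t**4/16 + t**3/18 - t**2/18 + 2*t/27 - 4*log(3*t + 2)/81 + C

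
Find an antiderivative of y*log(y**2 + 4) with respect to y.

y**2*log(y**2 + 4)/2 - y**2/2 + 2*log(y**2 + 4) + C

Let u = y**2 + 4, so du = (2*y) dy.
The integral becomes (1/2)·∫ log(u) du; integrate by parts with u′=log(u), dv′=du.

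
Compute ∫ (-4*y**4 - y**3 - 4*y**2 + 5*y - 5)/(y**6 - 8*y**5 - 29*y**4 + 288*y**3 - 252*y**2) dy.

Factor the denominator: y**2*(y - 7)*(y - 6)*(y - 1)*(y + 6).
Partial-fraction decomposition: 5147/(39312*(y + 6)) - 3/(70*(y - 1)) + 5519/(2160*(y - 6)) - 3371/(1274*(y - 7)) + 5/(1764*y) + 5/(252*y**2).
Integrate each term; A/(y−a) gives A·log|y−a|; A/(y−a)² gives −A/(y−a).

5*log(y)/1764 - 3371*log(y - 7)/1274 + 5519*log(y - 6)/2160 - 3*log(y - 1)/70 + 5147*log(y + 6)/39312 - 5/(252*y) + C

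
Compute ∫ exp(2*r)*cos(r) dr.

exp(2*r)*sin(r)/5 + 2*exp(2*r)*cos(r)/5 + C

Let I denote the integral. Integrate by parts with u = cos(r), dv = exp(2*r) dr, so v = exp(2*r)/2: I = exp(2*r)*cos(r)/2 + (1/2)·∫ exp(2*r)*sin(r) dr.
Apply parts again with u = sin(r), dv = exp(2*r) dr: ∫ exp(2*r)*sin(r) dr = exp(2*r)*sin(r)/2 − (1/2)·I. Substituting back brings back I: I = exp(2*r)*sin(r)/4 + exp(2*r)*cos(r)/2 − (1/4)·I.
Solving for I: (1 + 1/4)·I equals the remaining terms, so I = (4/5)·(exp(2*r)*sin(r)/4 + exp(2*r)*cos(r)/2).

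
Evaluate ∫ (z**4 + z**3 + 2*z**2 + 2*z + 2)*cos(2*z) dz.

Use integration by parts with u = z**4 + z**3 + 2*z**2 + 2*z + 2, dv = cos(2*z) dz, so v = sin(2*z)/2.
Apply parts 4 times (tabular method): alternate signs, differentiate u down to 0, integrate dv up.

z**4*sin(2*z)/2 + z**3*sin(2*z)/2 + z**3*cos(2*z) - z**2*sin(2*z)/2 + 3*z**2*cos(2*z)/4 + z*sin(2*z)/4 - z*cos(2*z)/2 + 5*sin(2*z)/4 + cos(2*z)/8 + C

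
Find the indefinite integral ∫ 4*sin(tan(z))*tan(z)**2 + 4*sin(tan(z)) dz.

Let u = tan(z), so du = (tan(z)**2 + 1) dz.
Rewriting, the integral becomes 4·∫ sin(u) du = 4·-cos(u).
Substituting back, u = tan(z).

-4*cos(tan(z)) + C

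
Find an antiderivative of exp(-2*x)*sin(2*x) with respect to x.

-exp(-2*x)*sin(2*x)/4 - exp(-2*x)*cos(2*x)/4 + C

Let I denote the integral. Integrate by parts with u = sin(2*x), dv = exp(-2*x) dx, so v = -exp(-2*x)/2: I = -exp(-2*x)*sin(2*x)/2 + ∫ exp(-2*x)*cos(2*x) dx.
Apply parts again with u = cos(2*x), dv = exp(-2*x) dx: ∫ exp(-2*x)*cos(2*x) dx = -exp(-2*x)*cos(2*x)/2 − I. Substituting back brings back I: I = -exp(-2*x)*sin(2*x)/2 - exp(-2*x)*cos(2*x)/2 − I.
Solving for I: (1 + 1)·I equals the remaining terms, so I = (1/2)·(-exp(-2*x)*sin(2*x)/2 - exp(-2*x)*cos(2*x)/2).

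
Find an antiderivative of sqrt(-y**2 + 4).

y*sqrt(-y**2 + 4)/2 + 2*asin(y/2) + C

Substitute y = 2·sin(θ), so dy = 2·cos(θ) dθ and the radical becomes sqrt(-y**2 + 4) = 2·cos(θ) by the Pythagorean identity.
Integrate the resulting trig expression in θ, then back-substitute θ = asin(y/2), sin(θ) = y/2, cos(θ) = sqrt(-y**2 + 4)/2 (absorbing any constant into C).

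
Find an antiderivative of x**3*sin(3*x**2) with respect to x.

-x**2*cos(3*x**2)/6 + sin(3*x**2)/18 + C

Let u = x², du = 2x dx; rewrite as (1/2)∫ u^1·sin(3u) du.
Now integrate by parts 1 time.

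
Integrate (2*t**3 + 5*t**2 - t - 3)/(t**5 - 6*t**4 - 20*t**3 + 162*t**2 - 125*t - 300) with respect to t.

Factor the denominator: (t - 5)*(t - 4)*(t - 3)*(t + 1)*(t + 5).
Partial-fraction decomposition: -41/(960*(t + 5)) - 1/(480*(t + 1)) + 93/(64*(t - 3)) - 67/(15*(t - 4)) + 367/(120*(t - 5)).
Integrate each term: A/(t−a) contributes A·log|t−a|.

367*log(t - 5)/120 - 67*log(t - 4)/15 + 93*log(t - 3)/64 - log(t + 1)/480 - 41*log(t + 5)/960 + C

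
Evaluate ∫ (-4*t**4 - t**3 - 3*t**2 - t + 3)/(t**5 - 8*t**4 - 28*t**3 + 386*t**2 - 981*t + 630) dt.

Factor the denominator: (t - 6)*(t - 5)*(t - 3)*(t - 1)*(t + 7).
Partial-fraction decomposition: -4699/(6240*(t + 7)) + 3/(160*(t - 1)) - 63/(20*(t - 3)) + 1351/(48*(t - 5)) - 1837/(65*(t - 6)).
Integrate each term: A/(t−a) contributes A·log|t−a|.

-1837*log(t - 6)/65 + 1351*log(t - 5)/48 - 63*log(t - 3)/20 + 3*log(t - 1)/160 - 4699*log(t + 7)/6240 + C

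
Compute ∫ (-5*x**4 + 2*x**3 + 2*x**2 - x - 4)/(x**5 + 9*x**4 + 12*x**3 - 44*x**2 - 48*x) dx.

log(x)/12 - 31*log(x - 2)/144 - 8*log(x + 1)/45 + 86*log(x + 4)/9 - 3419*log(x + 6)/240 + C

Factor the denominator: x*(x - 2)*(x + 1)*(x + 4)*(x + 6).
Partial-fraction decomposition: -3419/(240*(x + 6)) + 86/(9*(x + 4)) - 8/(45*(x + 1)) - 31/(144*(x - 2)) + 1/(12*x).
Integrate each term: A/(x−a) contributes A·log|x−a|.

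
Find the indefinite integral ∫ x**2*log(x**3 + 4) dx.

x**3*log(x**3 + 4)/3 - x**3/3 + 4*log(x**3 + 4)/3 + C

Let u = x**3 + 4, so du = (3*x**2) dx.
The integral becomes (1/3)·∫ log(u) du; integrate by parts with u′=log(u), dv′=du.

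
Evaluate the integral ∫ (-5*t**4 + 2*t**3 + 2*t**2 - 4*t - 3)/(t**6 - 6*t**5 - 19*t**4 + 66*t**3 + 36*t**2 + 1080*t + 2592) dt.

-45301*log(t - 6)/144000 - 83*log(t + 2)/1664 + 1363*log(t + 4)/5000 + 3359*log(t**2 + 9)/73125 - 11074*atan(t/3)/73125 + 667/(400*t - 2400) + C

Factor the denominator: (t - 6)**2*(t + 2)*(t + 4)*(t**2 + 9).
Partial-fraction decomposition: 2*(3359*t - 16611)/(73125*(t**2 + 9)) + 1363/(5000*(t + 4)) - 83/(1664*(t + 2)) - 45301/(144000*(t - 6)) - 667/(400*(t - 6)**2).
Integrate each term; A/(t−a) gives A·log|t−a|; the (Bt+D)/(t²+p²) term gives a log and an atan.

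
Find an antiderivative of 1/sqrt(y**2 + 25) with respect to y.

log(y + sqrt(y**2 + 25)) + C

Substitute y = 5·tan(θ), so dy = 5·sec(θ)^2 dθ and the radical becomes sqrt(y**2 + 25) = 5·sec(θ) by the Pythagorean identity.
Integrate the resulting trig expression in θ, then back-substitute tan(θ) = y/5, sec(θ) = sqrt(y**2 + 25)/5 (absorbing any constant into C).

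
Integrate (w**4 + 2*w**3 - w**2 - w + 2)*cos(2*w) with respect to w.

Use integration by parts with u = w**4 + 2*w**3 - w**2 - w + 2, dv = cos(2*w) dw, so v = sin(2*w)/2.
Apply parts 4 times (tabular method): alternate signs, differentiate u down to 0, integrate dv up.

w**4*sin(2*w)/2 + w**3*sin(2*w) + w**3*cos(2*w) - 2*w**2*sin(2*w) + 3*w**2*cos(2*w)/2 - 2*w*sin(2*w) - 2*w*cos(2*w) + 2*sin(2*w) - cos(2*w) + C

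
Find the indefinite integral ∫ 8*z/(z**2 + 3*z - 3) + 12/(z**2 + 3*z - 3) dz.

4*log(z**2 + 3*z - 3) + C

Let u = z**2 + 3*z - 3, so du = (2*z + 3) dz.
Rewriting, the integral becomes 4·∫ 1/u du = 4·log(u).
Substituting back, u = z**2 + 3*z - 3.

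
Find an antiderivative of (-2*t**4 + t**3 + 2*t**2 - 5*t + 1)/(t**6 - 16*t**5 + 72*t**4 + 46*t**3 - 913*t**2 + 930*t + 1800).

-2333*log(t - 6)/126 + 14147*log(t - 5)/1152 + 87*log(t - 4)/14 + log(t + 1)/504 + 155*log(t + 3)/8064 - 1099/(48*t - 240) + C

Factor the denominator: (t - 6)*(t - 5)**2*(t - 4)*(t + 1)*(t + 3).
Partial-fraction decomposition: 155/(8064*(t + 3)) + 1/(504*(t + 1)) + 87/(14*(t - 4)) + 14147/(1152*(t - 5)) + 1099/(48*(t - 5)**2) - 2333/(126*(t - 6)).
Integrate each term; A/(t−a) gives A·log|t−a|; A/(t−a)² gives −A/(t−a).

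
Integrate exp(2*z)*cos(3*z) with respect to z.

3*exp(2*z)*sin(3*z)/13 + 2*exp(2*z)*cos(3*z)/13 + C

Let I denote the integral. Integrate by parts with u = cos(3*z), dv = exp(2*z) dz, so v = exp(2*z)/2: I = exp(2*z)*cos(3*z)/2 + (3/2)·∫ exp(2*z)*sin(3*z) dz.
Apply parts again with u = sin(3*z), dv = exp(2*z) dz: ∫ exp(2*z)*sin(3*z) dz = exp(2*z)*sin(3*z)/2 − (3/2)·I. Substituting back brings back I: I = 3*exp(2*z)*sin(3*z)/4 + exp(2*z)*cos(3*z)/2 − (9/4)·I.
Solving for I: (1 + 9/4)·I equals the remaining terms, so I = (4/13)·(3*exp(2*z)*sin(3*z)/4 + exp(2*z)*cos(3*z)/2).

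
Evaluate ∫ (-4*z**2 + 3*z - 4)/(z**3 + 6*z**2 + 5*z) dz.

-4*log(z)/5 + 11*log(z + 1)/4 - 119*log(z + 5)/20 + C

Factor the denominator: z*(z + 1)*(z + 5).
Partial-fraction decomposition: -119/(20*(z + 5)) + 11/(4*(z + 1)) - 4/(5*z).
Integrate each term: A/(z−a) contributes A·log|z−a|.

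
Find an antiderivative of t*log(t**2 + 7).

Let u = t**2 + 7, so du = (2*t) dt.
The integral becomes (1/2)·∫ log(u) du; integrate by parts with u′=log(u), dv′=du.

t**2*log(t**2 + 7)/2 - t**2/2 + 7*log(t**2 + 7)/2 + C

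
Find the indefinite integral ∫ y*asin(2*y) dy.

y**2*asin(2*y)/2 + y*sqrt(-4*y**2 + 1)/8 - asin(2*y)/16 + C

Use integration by parts with u = arcsin(2*y), dv = y dy.
Then du = 2/sqrt(-4*y**2 + 1) dy.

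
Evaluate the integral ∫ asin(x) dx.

x*asin(x) + sqrt(-x**2 + 1) + C

Use integration by parts with u = arcsin(x), dv = dx.
Then du = 1/sqrt(-x**2 + 1) dx.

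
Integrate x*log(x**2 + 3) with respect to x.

Let u = x**2 + 3, so du = (2*x) dx.
The integral becomes (1/2)·∫ log(u) du; integrate by parts with u′=log(u), dv′=du.

x**2*log(x**2 + 3)/2 - x**2/2 + 3*log(x**2 + 3)/2 + C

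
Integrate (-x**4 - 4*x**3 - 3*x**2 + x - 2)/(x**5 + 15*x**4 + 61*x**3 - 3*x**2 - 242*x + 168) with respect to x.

Factor the denominator: (x - 1)**2*(x + 4)*(x + 6)*(x + 7).
Partial-fraction decomposition: -395/(64*(x + 7)) + 274/(49*(x + 6)) - 9/(25*(x + 4)) - 4701/(78400*(x - 1)) - 9/(280*(x - 1)**2).
Integrate each term; A/(x−a) gives A·log|x−a|; A/(x−a)² gives −A/(x−a).

-4701*log(x - 1)/78400 - 9*log(x + 4)/25 + 274*log(x + 6)/49 - 395*log(x + 7)/64 + 9/(280*x - 280) + C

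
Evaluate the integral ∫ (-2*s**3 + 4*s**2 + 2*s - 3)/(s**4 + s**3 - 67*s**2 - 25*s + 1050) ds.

Factor the denominator: (s - 6)*(s - 5)*(s + 5)*(s + 7).
Partial-fraction decomposition: -865/(312*(s + 7)) + 337/(220*(s + 5)) + 143/(120*(s - 5)) - 279/(143*(s - 6)).
Integrate each term: A/(s−a) contributes A·log|s−a|.

-279*log(s - 6)/143 + 143*log(s - 5)/120 + 337*log(s + 5)/220 - 865*log(s + 7)/312 + C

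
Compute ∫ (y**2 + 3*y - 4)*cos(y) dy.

Use integration by parts with u = y**2 + 3*y - 4, dv = cos(y) dy, so v = sin(y).
Apply parts 2 times (tabular method): alternate signs, differentiate u down to 0, integrate dv up.

y**2*sin(y) + 3*y*sin(y) + 2*y*cos(y) - 6*sin(y) + 3*cos(y) + C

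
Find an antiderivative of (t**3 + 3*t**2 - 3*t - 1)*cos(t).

t**3*sin(t) + 3*t**2*sin(t) + 3*t**2*cos(t) - 9*t*sin(t) + 6*t*cos(t) - 7*sin(t) - 9*cos(t) + C

Use integration by parts with u = t**3 + 3*t**2 - 3*t - 1, dv = cos(t) dt, so v = sin(t).
Apply parts 3 times (tabular method): alternate signs, differentiate u down to 0, integrate dv up.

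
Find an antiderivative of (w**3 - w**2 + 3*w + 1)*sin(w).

Use integration by parts with u = w**3 - w**2 + 3*w + 1, dv = sin(w) dw, so v = -cos(w).
Apply parts 3 times (tabular method): alternate signs, differentiate u down to 0, integrate dv up.

-w**3*cos(w) + 3*w**2*sin(w) + w**2*cos(w) - 2*w*sin(w) + 3*w*cos(w) - 3*sin(w) - 3*cos(w) + C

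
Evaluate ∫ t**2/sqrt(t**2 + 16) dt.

Substitute t = 4·tan(θ), so dt = 4·sec(θ)^2 dθ and the radical becomes sqrt(t**2 + 16) = 4·sec(θ) by the Pythagorean identity.
Integrate the resulting trig expression in θ, then back-substitute tan(θ) = t/4, sec(θ) = sqrt(t**2 + 16)/4 (absorbing any constant into C).

t*sqrt(t**2 + 16)/2 - 8*log(t + sqrt(t**2 + 16)) + C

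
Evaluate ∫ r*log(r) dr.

Use integration by parts with u = log(r), dv = r dr.
Then du = 1/r dr and v = r**2/2.

r**2*log(r)/2 - r**2/4 + C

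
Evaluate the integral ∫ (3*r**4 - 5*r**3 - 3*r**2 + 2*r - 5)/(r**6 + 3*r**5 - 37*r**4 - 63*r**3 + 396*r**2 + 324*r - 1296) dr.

403*log(r - 4)/980 - 41*log(r - 3)/162 - log(r - 2)/80 + 7961*log(r + 3)/13230 - 4843*log(r + 6)/6480 + 34/(63*r + 189) + C

Factor the denominator: (r - 4)*(r - 3)*(r - 2)*(r + 3)**2*(r + 6).
Partial-fraction decomposition: -4843/(6480*(r + 6)) + 7961/(13230*(r + 3)) - 34/(63*(r + 3)**2) - 1/(80*(r - 2)) - 41/(162*(r - 3)) + 403/(980*(r - 4)).
Integrate each term; A/(r−a) gives A·log|r−a|; A/(r−a)² gives −A/(r−a).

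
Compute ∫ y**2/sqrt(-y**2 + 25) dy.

-y*sqrt(-y**2 + 25)/2 + 25*asin(y/5)/2 + C

Substitute y = 5·sin(θ), so dy = 5·cos(θ) dθ and the radical becomes sqrt(-y**2 + 25) = 5·cos(θ) by the Pythagorean identity.
Integrate the resulting trig expression in θ, then back-substitute θ = asin(y/5), sin(θ) = y/5, cos(θ) = sqrt(-y**2 + 25)/5 (absorbing any constant into C).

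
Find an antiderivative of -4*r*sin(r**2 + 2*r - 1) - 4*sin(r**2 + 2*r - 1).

Let u = r**2 + 2*r - 1, so du = (2*r + 2) dr.
Rewriting, the integral becomes -2·∫ sin(u) du = -2·-cos(u).
Substituting back, u = r**2 + 2*r - 1.

2*cos(r**2 + 2*r - 1) + C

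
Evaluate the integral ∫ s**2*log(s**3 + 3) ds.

s**3*log(s**3 + 3)/3 - s**3/3 + log(s**3 + 3) + C

Let u = s**3 + 3, so du = (3*s**2) ds.
The integral becomes (1/3)·∫ log(u) du; integrate by parts with u′=log(u), dv′=du.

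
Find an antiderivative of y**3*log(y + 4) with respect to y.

Use integration by parts with u = log(y + 4), dv = y**3 dy.
Then du = 1/(y + 4) dy and v = y**4/4.

y**4*log(y + 4)/4 - y**4/16 + y**3/3 - 2*y**2 + 16*y - 64*log(y + 4) + C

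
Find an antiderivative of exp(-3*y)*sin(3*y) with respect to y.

-exp(-3*y)*sin(3*y)/6 - exp(-3*y)*cos(3*y)/6 + C

Let I denote the integral. Integrate by parts with u = sin(3*y), dv = exp(-3*y) dy, so v = -exp(-3*y)/3: I = -exp(-3*y)*sin(3*y)/3 + ∫ exp(-3*y)*cos(3*y) dy.
Apply parts again with u = cos(3*y), dv = exp(-3*y) dy: ∫ exp(-3*y)*cos(3*y) dy = -exp(-3*y)*cos(3*y)/3 − I. Substituting back brings back I: I = -exp(-3*y)*sin(3*y)/3 - exp(-3*y)*cos(3*y)/3 − I.
Solving for I: (1 + 1)·I equals the remaining terms, so I = (1/2)·(-exp(-3*y)*sin(3*y)/3 - exp(-3*y)*cos(3*y)/3).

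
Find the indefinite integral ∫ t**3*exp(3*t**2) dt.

Let u = t², du = 2t dt; rewrite as (1/2)∫ u^1·exp(3u) du.
Now integrate by parts 1 time.

(3*t**2 - 1)*exp(3*t**2)/18 + C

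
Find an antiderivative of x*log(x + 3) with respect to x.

x**2*log(x + 3)/2 - x**2/4 + 3*x/2 - 9*log(x + 3)/2 + C

Use integration by parts with u = log(x + 3), dv = x dx.
Then du = 1/(x + 3) dx and v = x**2/2.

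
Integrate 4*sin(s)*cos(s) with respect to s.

Let u = sin(s), so du = (cos(s)) ds.
Rewriting, the integral becomes 4·∫ u^1 du = 4·u^2/2.
Substituting back, u = sin(s).

2*sin(s)**2 + C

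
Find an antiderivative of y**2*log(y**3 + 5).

Let u = y**3 + 5, so du = (3*y**2) dy.
The integral becomes (1/3)·∫ log(u) du; integrate by parts with u′=log(u), dv′=du.

y**3*log(y**3 + 5)/3 - y**3/3 + 5*log(y**3 + 5)/3 + C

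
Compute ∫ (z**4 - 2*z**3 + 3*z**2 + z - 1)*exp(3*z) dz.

Use integration by parts with u = z**4 - 2*z**3 + 3*z**2 + z - 1, dv = exp(3*z) dz, so v = exp(3*z)/3.
Apply parts 4 times (tabular method): alternate signs, differentiate u down to 0, integrate dv up.

(27*z**4 - 90*z**3 + 171*z**2 - 87*z + 2)*exp(3*z)/81 + C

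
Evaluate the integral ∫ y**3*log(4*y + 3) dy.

y**4*log(4*y + 3)/4 - y**4/16 + y**3/16 - 9*y**2/128 + 27*y/256 - 81*log(4*y + 3)/1024 + C

Use integration by parts with u = log(4*y + 3), dv = y**3 dy.
Then du = 4/(4*y + 3) dy and v = y**4/4.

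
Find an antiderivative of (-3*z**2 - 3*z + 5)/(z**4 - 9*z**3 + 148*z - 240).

-121*log(z - 6)/40 + 85*log(z - 5)/27 - 13*log(z - 2)/72 + 31*log(z + 4)/540 + C

Factor the denominator: (z - 6)*(z - 5)*(z - 2)*(z + 4).
Partial-fraction decomposition: 31/(540*(z + 4)) - 13/(72*(z - 2)) + 85/(27*(z - 5)) - 121/(40*(z - 6)).
Integrate each term: A/(z−a) contributes A·log|z−a|.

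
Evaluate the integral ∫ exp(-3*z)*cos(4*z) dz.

4*exp(-3*z)*sin(4*z)/25 - 3*exp(-3*z)*cos(4*z)/25 + C

Let I denote the integral. Integrate by parts with u = cos(4*z), dv = exp(-3*z) dz, so v = -exp(-3*z)/3: I = -exp(-3*z)*cos(4*z)/3 − (4/3)·∫ exp(-3*z)*sin(4*z) dz.
Apply parts again with u = sin(4*z), dv = exp(-3*z) dz: ∫ exp(-3*z)*sin(4*z) dz = -exp(-3*z)*sin(4*z)/3 + (4/3)·I. Substituting back brings back I: I = 4*exp(-3*z)*sin(4*z)/9 - exp(-3*z)*cos(4*z)/3 − (16/9)·I.
Solving for I: (1 + 16/9)·I equals the remaining terms, so I = (9/25)·(4*exp(-3*z)*sin(4*z)/9 - exp(-3*z)*cos(4*z)/3).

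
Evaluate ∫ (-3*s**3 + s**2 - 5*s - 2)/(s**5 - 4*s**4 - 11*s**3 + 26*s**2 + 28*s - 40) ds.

Factor the denominator: (s - 5)*(s - 2)*(s - 1)*(s + 2)**2.
Partial-fraction decomposition: 11/(49*(s + 2)) - 3/(7*(s + 2)**2) - 1/(4*(s - 1)) + 2/(3*(s - 2)) - 377/(588*(s - 5)).
Integrate each term; A/(s−a) gives A·log|s−a|; A/(s−a)² gives −A/(s−a).

-377*log(s - 5)/588 + 2*log(s - 2)/3 - log(s - 1)/4 + 11*log(s + 2)/49 + 3/(7*s + 14) + C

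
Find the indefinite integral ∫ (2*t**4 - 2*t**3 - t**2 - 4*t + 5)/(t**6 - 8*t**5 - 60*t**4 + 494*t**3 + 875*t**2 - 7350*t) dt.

Factor the denominator: t*(t - 7)**2*(t - 5)*(t + 5)*(t + 6).
Partial-fraction decomposition: -3017/(11154*(t + 6)) + 5/(24*(t + 5)) + 24/(55*(t - 5)) - 74237/(198744*(t - 7)) + 337/(182*(t - 7)**2) - 1/(1470*t).
Integrate each term; A/(t−a) gives A·log|t−a|; A/(t−a)² gives −A/(t−a).

-log(t)/1470 - 74237*log(t - 7)/198744 + 24*log(t - 5)/55 + 5*log(t + 5)/24 - 3017*log(t + 6)/11154 - 337/(182*t - 1274) + C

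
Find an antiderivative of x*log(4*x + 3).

x**2*log(4*x + 3)/2 - x**2/4 + 3*x/8 - 9*log(4*x + 3)/32 + C

Use integration by parts with u = log(4*x + 3), dv = x dx.
Then du = 4/(4*x + 3) dx and v = x**2/2.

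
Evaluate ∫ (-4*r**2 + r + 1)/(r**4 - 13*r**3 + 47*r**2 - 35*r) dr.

-log(r)/35 - 47*log(r - 7)/21 + 47*log(r - 5)/20 - log(r - 1)/12 + C

Factor the denominator: r*(r - 7)*(r - 5)*(r - 1).
Partial-fraction decomposition: -1/(12*(r - 1)) + 47/(20*(r - 5)) - 47/(21*(r - 7)) - 1/(35*r).
Integrate each term: A/(r−a) contributes A·log|r−a|.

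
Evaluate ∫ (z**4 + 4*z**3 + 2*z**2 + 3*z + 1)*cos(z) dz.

z**4*sin(z) + 4*z**3*sin(z) + 4*z**3*cos(z) - 10*z**2*sin(z) + 12*z**2*cos(z) - 21*z*sin(z) - 20*z*cos(z) + 21*sin(z) - 21*cos(z) + C

Use integration by parts with u = z**4 + 4*z**3 + 2*z**2 + 3*z + 1, dv = cos(z) dz, so v = sin(z).
Apply parts 4 times (tabular method): alternate signs, differentiate u down to 0, integrate dv up.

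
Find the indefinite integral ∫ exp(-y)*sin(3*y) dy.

Let I denote the integral. Integrate by parts with u = sin(3*y), dv = exp(-y) dy, so v = -exp(-y): I = -exp(-y)*sin(3*y) + 3·∫ exp(-y)*cos(3*y) dy.
Apply parts again with u = cos(3*y), dv = exp(-y) dy: ∫ exp(-y)*cos(3*y) dy = -exp(-y)*cos(3*y) − 3·I. Substituting back brings back I: I = -exp(-y)*sin(3*y) - 3*exp(-y)*cos(3*y) − 9·I.
Solving for I: (1 + 9)·I equals the remaining terms, so I = (1/10)·(-exp(-y)*sin(3*y) - 3*exp(-y)*cos(3*y)).

-exp(-y)*sin(3*y)/10 - 3*exp(-y)*cos(3*y)/10 + C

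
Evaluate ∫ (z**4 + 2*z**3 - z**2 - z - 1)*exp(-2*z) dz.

(-z**4 - 4*z**3 - 5*z**2 - 4*z - 1)*exp(-2*z)/2 + C

Use integration by parts with u = z**4 + 2*z**3 - z**2 - z - 1, dv = exp(-2*z) dz, so v = -exp(-2*z)/2.
Apply parts 4 times (tabular method): alternate signs, differentiate u down to 0, integrate dv up.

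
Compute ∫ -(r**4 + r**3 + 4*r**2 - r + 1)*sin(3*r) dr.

r**4*cos(3*r)/3 - 4*r**3*sin(3*r)/9 + r**3*cos(3*r)/3 - r**2*sin(3*r)/3 + 8*r**2*cos(3*r)/9 - 16*r*sin(3*r)/27 - 5*r*cos(3*r)/9 + 5*sin(3*r)/27 + 11*cos(3*r)/81 + C

Use integration by parts with u = r**4 + r**3 + 4*r**2 - r + 1, dv = -sin(3*r) dr, so v = cos(3*r)/3.
Apply parts 4 times (tabular method): alternate signs, differentiate u down to 0, integrate dv up.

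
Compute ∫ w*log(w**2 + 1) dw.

Let u = w**2 + 1, so du = (2*w) dw.
The integral becomes (1/2)·∫ log(u) du; integrate by parts with u′=log(u), dv′=du.

w**2*log(w**2 + 1)/2 - w**2/2 + log(w**2 + 1)/2 + C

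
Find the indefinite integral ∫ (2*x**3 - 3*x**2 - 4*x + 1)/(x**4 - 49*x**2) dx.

Factor the denominator: x**2*(x - 7)*(x + 7).
Partial-fraction decomposition: 402/(343*(x + 7)) + 256/(343*(x - 7)) + 4/(49*x) - 1/(49*x**2).
Integrate each term; A/(x−a) gives A·log|x−a|; A/(x−a)² gives −A/(x−a).

4*log(x)/49 + 256*log(x - 7)/343 + 402*log(x + 7)/343 + 1/(49*x) + C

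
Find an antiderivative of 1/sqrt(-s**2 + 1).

Substitute s = sin(θ), so ds = cos(θ) dθ and the radical becomes sqrt(-s**2 + 1) = cos(θ) by the Pythagorean identity.
Integrate the resulting trig expression in θ, then back-substitute θ = asin(s), sin(θ) = s, cos(θ) = sqrt(-s**2 + 1) (absorbing any constant into C).

asin(s) + C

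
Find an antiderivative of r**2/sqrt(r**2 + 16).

Substitute r = 4·tan(θ), so dr = 4·sec(θ)^2 dθ and the radical becomes sqrt(r**2 + 16) = 4·sec(θ) by the Pythagorean identity.
Integrate the resulting trig expression in θ, then back-substitute tan(θ) = r/4, sec(θ) = sqrt(r**2 + 16)/4 (absorbing any constant into C).

r*sqrt(r**2 + 16)/2 - 8*log(r + sqrt(r**2 + 16)) + C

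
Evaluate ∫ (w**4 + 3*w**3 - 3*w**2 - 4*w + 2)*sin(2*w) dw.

-w**4*cos(2*w)/2 + w**3*sin(2*w) - 3*w**3*cos(2*w)/2 + 9*w**2*sin(2*w)/4 + 3*w**2*cos(2*w) - 3*w*sin(2*w) + 17*w*cos(2*w)/4 - 17*sin(2*w)/8 - 5*cos(2*w)/2 + C

Use integration by parts with u = w**4 + 3*w**3 - 3*w**2 - 4*w + 2, dv = sin(2*w) dw, so v = -cos(2*w)/2.
Apply parts 4 times (tabular method): alternate signs, differentiate u down to 0, integrate dv up.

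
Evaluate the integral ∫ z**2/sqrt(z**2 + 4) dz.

Substitute z = 2·tan(θ), so dz = 2·sec(θ)^2 dθ and the radical becomes sqrt(z**2 + 4) = 2·sec(θ) by the Pythagorean identity.
Integrate the resulting trig expression in θ, then back-substitute tan(θ) = z/2, sec(θ) = sqrt(z**2 + 4)/2 (absorbing any constant into C).

z*sqrt(z**2 + 4)/2 - 2*log(z + sqrt(z**2 + 4)) + C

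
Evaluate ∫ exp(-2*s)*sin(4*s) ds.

Let I denote the integral. Integrate by parts with u = sin(4*s), dv = exp(-2*s) ds, so v = -exp(-2*s)/2: I = -exp(-2*s)*sin(4*s)/2 + 2·∫ exp(-2*s)*cos(4*s) ds.
Apply parts again with u = cos(4*s), dv = exp(-2*s) ds: ∫ exp(-2*s)*cos(4*s) ds = -exp(-2*s)*cos(4*s)/2 − 2·I. Substituting back brings back I: I = -exp(-2*s)*sin(4*s)/2 - exp(-2*s)*cos(4*s) − 4·I.
Solving for I: (1 + 4)·I equals the remaining terms, so I = (1/5)·(-exp(-2*s)*sin(4*s)/2 - exp(-2*s)*cos(4*s)).

-exp(-2*s)*sin(4*s)/10 - exp(-2*s)*cos(4*s)/5 + C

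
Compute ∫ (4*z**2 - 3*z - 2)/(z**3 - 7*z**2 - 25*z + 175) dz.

Factor the denominator: (z - 7)*(z - 5)*(z + 5).
Partial-fraction decomposition: 113/(120*(z + 5)) - 83/(20*(z - 5)) + 173/(24*(z - 7)).
Integrate each term: A/(z−a) contributes A·log|z−a|.

173*log(z - 7)/24 - 83*log(z - 5)/20 + 113*log(z + 5)/120 + C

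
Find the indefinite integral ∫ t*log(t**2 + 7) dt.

t**2*log(t**2 + 7)/2 - t**2/2 + 7*log(t**2 + 7)/2 + C

Let u = t**2 + 7, so du = (2*t) dt.
The integral becomes (1/2)·∫ log(u) du; integrate by parts with u′=log(u), dv′=du.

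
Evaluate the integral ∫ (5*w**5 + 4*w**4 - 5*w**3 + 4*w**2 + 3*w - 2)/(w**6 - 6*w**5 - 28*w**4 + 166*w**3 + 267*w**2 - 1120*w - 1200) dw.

Factor the denominator: (w - 5)**2*(w - 4)*(w + 1)*(w + 3)*(w + 4).
Partial-fraction decomposition: 23/(12*(w + 4)) - 731/(896*(w + 3)) - 1/(360*(w + 1)) + 2949/(140*(w - 4)) - 19771/(1152*(w - 5)) + 1957/(48*(w - 5)**2).
Integrate each term; A/(w−a) gives A·log|w−a|; A/(w−a)² gives −A/(w−a).

-19771*log(w - 5)/1152 + 2949*log(w - 4)/140 - log(w + 1)/360 - 731*log(w + 3)/896 + 23*log(w + 4)/12 - 1957/(48*w - 240) + C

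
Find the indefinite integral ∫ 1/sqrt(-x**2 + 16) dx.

asin(x/4) + C

Substitute x = 4·sin(θ), so dx = 4·cos(θ) dθ and the radical becomes sqrt(-x**2 + 16) = 4·cos(θ) by the Pythagorean identity.
Integrate the resulting trig expression in θ, then back-substitute θ = asin(x/4), sin(θ) = x/4, cos(θ) = sqrt(-x**2 + 16)/4 (absorbing any constant into C).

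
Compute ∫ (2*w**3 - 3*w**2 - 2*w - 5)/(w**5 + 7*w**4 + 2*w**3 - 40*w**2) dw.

9*log(w)/160 - 5*log(w - 2)/168 + 173*log(w + 4)/96 - 64*log(w + 5)/35 - 1/(8*w) + C

Factor the denominator: w**2*(w - 2)*(w + 4)*(w + 5).
Partial-fraction decomposition: -64/(35*(w + 5)) + 173/(96*(w + 4)) - 5/(168*(w - 2)) + 9/(160*w) + 1/(8*w**2).
Integrate each term; A/(w−a) gives A·log|w−a|; A/(w−a)² gives −A/(w−a).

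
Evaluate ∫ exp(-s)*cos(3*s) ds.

3*exp(-s)*sin(3*s)/10 - exp(-s)*cos(3*s)/10 + C

Let I denote the integral. Integrate by parts with u = cos(3*s), dv = exp(-s) ds, so v = -exp(-s): I = -exp(-s)*cos(3*s) − 3·∫ exp(-s)*sin(3*s) ds.
Apply parts again with u = sin(3*s), dv = exp(-s) ds: ∫ exp(-s)*sin(3*s) ds = -exp(-s)*sin(3*s) + 3·I. Substituting back brings back I: I = 3*exp(-s)*sin(3*s) - exp(-s)*cos(3*s) − 9·I.
Solving for I: (1 + 9)·I equals the remaining terms, so I = (1/10)·(3*exp(-s)*sin(3*s) - exp(-s)*cos(3*s)).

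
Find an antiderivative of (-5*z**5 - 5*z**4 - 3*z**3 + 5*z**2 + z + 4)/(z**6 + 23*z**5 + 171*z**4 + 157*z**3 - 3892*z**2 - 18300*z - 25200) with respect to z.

Factor the denominator: (z - 5)*(z + 4)*(z + 5)*(z + 6)**2*(z + 7).
Partial-fraction decomposition: -73301/(72*(z + 7)) + 48562/(121*(z + 6)) - 16613/(11*(z + 6)**2) + 12999/(20*(z + 5)) - 1028/(27*(z + 4)) - 18991/(130680*(z - 5)).
Integrate each term; A/(z−a) gives A·log|z−a|; A/(z−a)² gives −A/(z−a).

-18991*log(z - 5)/130680 - 1028*log(z + 4)/27 + 12999*log(z + 5)/20 + 48562*log(z + 6)/121 - 73301*log(z + 7)/72 + 16613/(11*z + 66) + C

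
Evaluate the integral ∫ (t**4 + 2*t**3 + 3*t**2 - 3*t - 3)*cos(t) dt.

Use integration by parts with u = t**4 + 2*t**3 + 3*t**2 - 3*t - 3, dv = cos(t) dt, so v = sin(t).
Apply parts 4 times (tabular method): alternate signs, differentiate u down to 0, integrate dv up.

t**4*sin(t) + 2*t**3*sin(t) + 4*t**3*cos(t) - 9*t**2*sin(t) + 6*t**2*cos(t) - 15*t*sin(t) - 18*t*cos(t) + 15*sin(t) - 15*cos(t) + C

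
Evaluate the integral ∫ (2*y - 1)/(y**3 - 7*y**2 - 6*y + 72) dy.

11*log(y - 6)/18 - log(y - 4)/2 - log(y + 3)/9 + C

Factor the denominator: (y - 6)*(y - 4)*(y + 3).
Partial-fraction decomposition: -1/(9*(y + 3)) - 1/(2*(y - 4)) + 11/(18*(y - 6)).
Integrate each term: A/(y−a) contributes A·log|y−a|.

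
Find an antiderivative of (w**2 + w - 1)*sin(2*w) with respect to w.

Use integration by parts with u = w**2 + w - 1, dv = sin(2*w) dw, so v = -cos(2*w)/2.
Apply parts 2 times (tabular method): alternate signs, differentiate u down to 0, integrate dv up.

-w**2*cos(2*w)/2 + w*sin(2*w)/2 - w*cos(2*w)/2 + sin(2*w)/4 + 3*cos(2*w)/4 + C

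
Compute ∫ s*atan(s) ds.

s**2*atan(s)/2 - s/2 + atan(s)/2 + C

Use integration by parts with u = arctan(s), dv = s ds.
Then du = 1/(s**2 + 1) ds.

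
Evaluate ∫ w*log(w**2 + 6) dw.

w**2*log(w**2 + 6)/2 - w**2/2 + 3*log(w**2 + 6) + C

Let u = w**2 + 6, so du = (2*w) dw.
The integral becomes (1/2)·∫ log(u) du; integrate by parts with u′=log(u), dv′=du.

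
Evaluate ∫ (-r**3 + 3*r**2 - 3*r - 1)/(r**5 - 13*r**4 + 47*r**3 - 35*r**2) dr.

Factor the denominator: r**2*(r - 7)*(r - 5)*(r - 1).
Partial-fraction decomposition: -1/(12*(r - 1)) + 33/(100*(r - 5)) - 109/(294*(r - 7)) + 152/(1225*r) + 1/(35*r**2).
Integrate each term; A/(r−a) gives A·log|r−a|; A/(r−a)² gives −A/(r−a).

152*log(r)/1225 - 109*log(r - 7)/294 + 33*log(r - 5)/100 - log(r - 1)/12 - 1/(35*r) + C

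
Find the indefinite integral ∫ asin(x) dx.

x*asin(x) + sqrt(-x**2 + 1) + C

Use integration by parts with u = arcsin(x), dv = dx.
Then du = 1/sqrt(-x**2 + 1) dx.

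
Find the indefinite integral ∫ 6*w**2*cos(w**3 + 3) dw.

Let u = w**3 + 3, so du = (3*w**2) dw.
Rewriting, the integral becomes 2·∫ cos(u) du = 2·sin(u).
Substituting back, u = w**3 + 3.

2*sin(w**3 + 3) + C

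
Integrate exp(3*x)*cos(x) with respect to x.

Let I denote the integral. Integrate by parts with u = cos(x), dv = exp(3*x) dx, so v = exp(3*x)/3: I = exp(3*x)*cos(x)/3 + (1/3)·∫ exp(3*x)*sin(x) dx.
Apply parts again with u = sin(x), dv = exp(3*x) dx: ∫ exp(3*x)*sin(x) dx = exp(3*x)*sin(x)/3 − (1/3)·I. Substituting back brings back I: I = exp(3*x)*sin(x)/9 + exp(3*x)*cos(x)/3 − (1/9)·I.
Solving for I: (1 + 1/9)·I equals the remaining terms, so I = (9/10)·(exp(3*x)*sin(x)/9 + exp(3*x)*cos(x)/3).

exp(3*x)*sin(x)/10 + 3*exp(3*x)*cos(x)/10 + C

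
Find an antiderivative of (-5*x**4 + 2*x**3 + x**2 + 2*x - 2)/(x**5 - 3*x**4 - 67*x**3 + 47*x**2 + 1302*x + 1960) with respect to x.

-660823*log(x - 7)/235224 - 49*log(x + 2)/243 + 701*log(x + 4)/121 - 1681*log(x + 5)/216 + 5629/(594*x - 4158) + C

Factor the denominator: (x - 7)**2*(x + 2)*(x + 4)*(x + 5).
Partial-fraction decomposition: -1681/(216*(x + 5)) + 701/(121*(x + 4)) - 49/(243*(x + 2)) - 660823/(235224*(x - 7)) - 5629/(594*(x - 7)**2).
Integrate each term; A/(x−a) gives A·log|x−a|; A/(x−a)² gives −A/(x−a).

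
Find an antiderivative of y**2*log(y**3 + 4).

y**3*log(y**3 + 4)/3 - y**3/3 + 4*log(y**3 + 4)/3 + C

Let u = y**3 + 4, so du = (3*y**2) dy.
The integral becomes (1/3)·∫ log(u) du; integrate by parts with u′=log(u), dv′=du.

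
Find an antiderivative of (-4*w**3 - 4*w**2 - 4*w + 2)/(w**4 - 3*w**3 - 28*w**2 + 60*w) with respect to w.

log(w)/30 - 515*log(w - 6)/132 + 27*log(w - 2)/28 - 422*log(w + 5)/385 + C

Factor the denominator: w*(w - 6)*(w - 2)*(w + 5).
Partial-fraction decomposition: -422/(385*(w + 5)) + 27/(28*(w - 2)) - 515/(132*(w - 6)) + 1/(30*w).
Integrate each term: A/(w−a) contributes A·log|w−a|.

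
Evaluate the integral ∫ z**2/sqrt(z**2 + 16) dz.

Substitute z = 4·tan(θ), so dz = 4·sec(θ)^2 dθ and the radical becomes sqrt(z**2 + 16) = 4·sec(θ) by the Pythagorean identity.
Integrate the resulting trig expression in θ, then back-substitute tan(θ) = z/4, sec(θ) = sqrt(z**2 + 16)/4 (absorbing any constant into C).

z*sqrt(z**2 + 16)/2 - 8*log(z + sqrt(z**2 + 16)) + C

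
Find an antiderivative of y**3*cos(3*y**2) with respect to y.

y**2*sin(3*y**2)/6 + cos(3*y**2)/18 + C

Let u = y², du = 2y dy; rewrite as (1/2)∫ u^1·cos(3u) du.
Now integrate by parts 1 time.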